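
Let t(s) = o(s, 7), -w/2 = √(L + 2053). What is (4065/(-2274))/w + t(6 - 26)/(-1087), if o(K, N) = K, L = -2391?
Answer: 20/1087 - 1355*I*√2/39416 ≈ 0.018399 - 0.048616*I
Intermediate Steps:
w = -26*I*√2 (w = -2*√(-2391 + 2053) = -26*I*√2 ≈ -36.77*I)
t(s) = s
(4065/(-2274))/w + t(6 - 26)/(-1087) = (4065/(-2274))/((-26*I*√2)) + (6 - 26)/(-1087) = (4065*(-1/2274))*(I*√2/52) - 20*(-1/1087) = -1355*I*√2/39416 + 20/1087 = 20/1087 - 1355*I*√2/39416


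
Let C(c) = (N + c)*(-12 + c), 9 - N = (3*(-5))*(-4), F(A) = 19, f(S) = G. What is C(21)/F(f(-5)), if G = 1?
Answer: -270/19 ≈ -14.211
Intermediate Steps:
f(S) = 1
N = -51 (N = 9 - 3*(-5)*(-4) = 9 - (-15)*(-4) = 9 - 1*60 = 9 - 60 = -51)
C(c) = (-51 + c)*(-12 + c)
C(21)/F(f(-5)) = (612 + 21**2 - 63*21)/19 = (612 + 441 - 1323)*(1/19) = -270*1/19 = -270/19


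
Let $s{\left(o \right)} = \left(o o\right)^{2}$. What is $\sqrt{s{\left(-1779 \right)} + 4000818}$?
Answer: $\sqrt{10016222556099} \approx 3.1648 \cdot 10^{6}$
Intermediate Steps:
$s{\left(o \right)} = o^{4}$ ($s{\left(o \right)} = \left(o^{2}\right)^{2} = o^{4}$)
$\sqrt{s{\left(-1779 \right)} + 4000818} = \sqrt{\left(-1779\right)^{4} + 4000818} = \sqrt{10016218555281 + 4000818} = \sqrt{10016222556099}$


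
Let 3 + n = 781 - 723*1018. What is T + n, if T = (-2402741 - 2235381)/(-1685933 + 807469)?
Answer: -322936859691/439232 ≈ -7.3523e+5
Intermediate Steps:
n = -735236 (n = -3 + (781 - 723*1018) = -3 + (781 - 736014) = -3 - 735233 = -735236)
T = 2319061/439232 (T = -4638122/(-878464) = -4638122*(-1/878464) = 2319061/439232 ≈ 5.2798)
T + n = 2319061/439232 - 735236 = -322936859691/439232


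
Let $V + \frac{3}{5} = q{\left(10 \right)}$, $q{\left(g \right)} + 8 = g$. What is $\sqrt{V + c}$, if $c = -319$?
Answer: $\frac{2 i \sqrt{1985}}{5} \approx 17.821 i$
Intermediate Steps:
$q{\left(g \right)} = -8 + g$
$V = \frac{7}{5}$ ($V = - \frac{3}{5} + \left(-8 + 10\right) = - \frac{3}{5} + 2 = \frac{7}{5} \approx 1.4$)
$\sqrt{V + c} = \sqrt{\frac{7}{5} - 319} = \sqrt{- \frac{1588}{5}} = \frac{2 i \sqrt{1985}}{5}$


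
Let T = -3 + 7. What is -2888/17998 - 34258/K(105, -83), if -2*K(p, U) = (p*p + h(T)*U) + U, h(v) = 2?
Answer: 150253735/24243306 ≈ 6.1977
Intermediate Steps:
T = 4
K(p, U) = -3*U/2 - p²/2 (K(p, U) = -((p*p + 2*U) + U)/2 = -((p² + 2*U) + U)/2 = -(p² + 3*U)/2 = -3*U/2 - p²/2)
-2888/17998 - 34258/K(105, -83) = -2888/17998 - 34258/(-3/2*(-83) - ½*105²) = -2888*1/17998 - 34258/(249/2 - ½*11025) = -1444/8999 - 34258/(249/2 - 11025/2) = -1444/8999 - 34258/(-5388) = -1444/8999 - 34258*(-1/5388) = -1444/8999 + 17129/2694 = 150253735/24243306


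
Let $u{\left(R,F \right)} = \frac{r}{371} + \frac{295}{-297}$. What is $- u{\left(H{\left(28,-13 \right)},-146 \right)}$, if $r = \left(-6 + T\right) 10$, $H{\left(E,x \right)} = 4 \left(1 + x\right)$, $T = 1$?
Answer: $\frac{124295}{110187} \approx 1.128$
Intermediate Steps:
$H{\left(E,x \right)} = 4 + 4 x$
$r = -50$ ($r = \left(-6 + 1\right) 10 = \left(-5\right) 10 = -50$)
$u{\left(R,F \right)} = - \frac{124295}{110187}$ ($u{\left(R,F \right)} = - \frac{50}{371} + \frac{295}{-297} = \left(-50\right) \frac{1}{371} + 295 \left(- \frac{1}{297}\right) = - \frac{50}{371} - \frac{295}{297} = - \frac{124295}{110187}$)
$- u{\left(H{\left(28,-13 \right)},-146 \right)} = \left(-1\right) \left(- \frac{124295}{110187}\right) = \frac{124295}{110187}$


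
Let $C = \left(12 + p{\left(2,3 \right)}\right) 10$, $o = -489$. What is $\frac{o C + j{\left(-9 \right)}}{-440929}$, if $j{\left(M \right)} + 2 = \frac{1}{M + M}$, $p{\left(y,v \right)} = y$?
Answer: $\frac{1232317}{7936722} \approx 0.15527$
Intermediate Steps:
$j{\left(M \right)} = -2 + \frac{1}{2 M}$ ($j{\left(M \right)} = -2 + \frac{1}{M + M} = -2 + \frac{1}{2 M}$)
$C = 140$ ($C = \left(12 + 2\right) 10 = 14 \cdot 10 = 140$)
$\frac{o C + j{\left(-9 \right)}}{-440929} = \frac{\left(-489\right) 140 - \left(2 - \frac{1}{2 \left(-9\right)}\right)}{-440929} = \left(-68460 + \left(-2 + \frac{1}{2} \left(- \frac{1}{9}\right)\right)\right) \left(- \frac{1}{440929}\right) = \left(-68460 - \frac{37}{18}\right) \left(- \frac{1}{440929}\right) = \left(- \frac{1232317}{18}\right) \left(- \frac{1}{440929}\right) = \frac{1232317}{7936722}$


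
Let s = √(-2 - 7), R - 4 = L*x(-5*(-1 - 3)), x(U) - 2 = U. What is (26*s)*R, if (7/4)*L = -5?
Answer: -32136*I/7 ≈ -4590.9*I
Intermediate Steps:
L = -20/7 (L = (4/7)*(-5) = -20/7 ≈ -2.8571)
x(U) = 2 + U
R = -412/7 (R = 4 - 20*(2 - 5*(-1 - 3))/7 = 4 - 20*(2 - 5*(-4))/7 = 4 - 20*(2 + 20)/7 = 4 - 20/7*22 = 4 - 440/7 = -412/7 ≈ -58.857)
s = 3*I (s = √(-9) = 3*I ≈ 3.0*I)
(26*s)*R = (26*(3*I))*(-412/7) = (78*I)*(-412/7) = -32136*I/7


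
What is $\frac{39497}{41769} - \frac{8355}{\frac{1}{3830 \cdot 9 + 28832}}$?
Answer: $- \frac{22091131603993}{41769} \approx -5.2889 \cdot 10^{8}$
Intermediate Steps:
$\frac{39497}{41769} - \frac{8355}{\frac{1}{3830 \cdot 9 + 28832}} = 39497 \cdot \frac{1}{41769} - \frac{8355}{\frac{1}{34470 + 28832}} = \frac{39497}{41769} - \frac{8355}{\frac{1}{63302}} = \frac{39497}{41769} - 8355 \frac{1}{\frac{1}{63302}} = \frac{39497}{41769} - 528888210 = - \frac{22091131603993}{41769}$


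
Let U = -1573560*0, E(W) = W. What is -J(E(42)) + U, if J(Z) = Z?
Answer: -42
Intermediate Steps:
U = 0 (U = -2232*0 = 0)
-J(E(42)) + U = -1*42 + 0 = -42 + 0 = -42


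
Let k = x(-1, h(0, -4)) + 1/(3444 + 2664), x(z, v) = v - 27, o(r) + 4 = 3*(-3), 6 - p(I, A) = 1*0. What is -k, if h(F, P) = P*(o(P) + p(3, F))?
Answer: -6109/6108 ≈ -1.0002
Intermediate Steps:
p(I, A) = 6 (p(I, A) = 6 - 0 = 6 - 1*0 = 6 + 0 = 6)
o(r) = -13 (o(r) = -4 + 3*(-3) = -4 - 9 = -13)
h(F, P) = -7*P (h(F, P) = P*(-13 + 6) = P*(-7) = -7*P)
x(z, v) = -27 + v
k = 6109/6108 (k = (-27 - 7*(-4)) + 1/(3444 + 2664) = (-27 + 28) + 1/6108 = 1 + 1/6108 = 6109/6108 ≈ 1.0002)
-k = -1*6109/6108 = -6109/6108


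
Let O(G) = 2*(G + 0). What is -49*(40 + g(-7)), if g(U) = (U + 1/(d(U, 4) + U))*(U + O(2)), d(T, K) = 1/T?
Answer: -150479/50 ≈ -3009.6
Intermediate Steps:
O(G) = 2*G
g(U) = (4 + U)*(U + 1/(U + 1/U)) (g(U) = (U + 1/(1/U + U))*(U + 2*2) = (U + 1/(U + 1/U))*(U + 4) = (U + 1/(U + 1/U))*(4 + U) = (4 + U)*(U + 1/(U + 1/U)))
-49*(40 + g(-7)) = -49*(40 - 7*(8 + (-7)**3 + 2*(-7) + 4*(-7)**2)/(1 + (-7)**2)) = -49*(40 - 7*(8 - 343 - 14 + 4*49)/(1 + 49)) = -49*(40 - 7*(8 - 343 - 14 + 196)/50) = -49*(40 - 7*1/50*(-153)) = -49*(40 + 1071/50) = -49*3071/50 = -150479/50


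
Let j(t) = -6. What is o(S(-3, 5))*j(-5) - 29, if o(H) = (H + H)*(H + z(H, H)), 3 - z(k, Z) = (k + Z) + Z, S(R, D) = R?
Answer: 295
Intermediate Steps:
z(k, Z) = 3 - k - 2*Z (z(k, Z) = 3 - ((k + Z) + Z) = 3 - ((Z + k) + Z) = 3 - (k + 2*Z) = 3 + (-k - 2*Z) = 3 - k - 2*Z)
o(H) = 2*H*(3 - 2*H) (o(H) = (H + H)*(H + (3 - H - 2*H)) = (2*H)*(H + (3 - 3*H)) = (2*H)*(3 - 2*H) = 2*H*(3 - 2*H))
o(S(-3, 5))*j(-5) - 29 = (2*(-3)*(3 - 2*(-3)))*(-6) - 29 = (2*(-3)*(3 + 6))*(-6) - 29 = (2*(-3)*9)*(-6) - 29 = -54*(-6) - 29 = 324 - 29 = 295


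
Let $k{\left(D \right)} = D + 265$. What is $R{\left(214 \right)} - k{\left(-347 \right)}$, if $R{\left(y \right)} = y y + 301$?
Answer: $46179$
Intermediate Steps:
$R{\left(y \right)} = 301 + y^{2}$ ($R{\left(y \right)} = y^{2} + 301 = 301 + y^{2}$)
$k{\left(D \right)} = 265 + D$
$R{\left(214 \right)} - k{\left(-347 \right)} = \left(301 + 214^{2}\right) - \left(265 - 347\right) = \left(301 + 45796\right) - -82 = 46097 + 82 = 46179$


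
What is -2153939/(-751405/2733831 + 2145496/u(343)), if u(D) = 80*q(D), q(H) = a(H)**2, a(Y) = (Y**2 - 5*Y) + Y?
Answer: 88460663142077203750290/11287975897423117 ≈ 7.8367e+6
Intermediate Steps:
a(Y) = Y**2 - 4*Y
q(H) = H**2*(-4 + H)**2 (q(H) = (H*(-4 + H))**2 = H**2*(-4 + H)**2)
u(D) = 80*D**2*(-4 + D)**2 (u(D) = 80*(D**2*(-4 + D)**2) = 80*D**2*(-4 + D)**2)
-2153939/(-751405/2733831 + 2145496/u(343)) = -2153939/(-751405/2733831 + 2145496/((80*343**2*(-4 + 343)**2))) = -2153939/(-751405*1/2733831 + 2145496/((80*117649*339**2))) = -2153939/(-751405/2733831 + 2145496/((80*117649*114921))) = -2153939/(-751405/2733831 + 2145496/1081627258320) = -2153939/(-751405/2733831 + 2145496*(1/1081627258320)) = -2153939/(-751405/2733831 + 268187/135203407290) = -2153939/(-11287975897423117/41069251795003110) = -2153939*(-41069251795003110/11287975897423117) = 88460663142077203750290/11287975897423117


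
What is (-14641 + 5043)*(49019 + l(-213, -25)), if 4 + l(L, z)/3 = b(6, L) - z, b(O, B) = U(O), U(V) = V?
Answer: -471261800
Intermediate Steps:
b(O, B) = O
l(L, z) = 6 - 3*z (l(L, z) = -12 + 3*(6 - z) = -12 + (18 - 3*z) = 6 - 3*z)
(-14641 + 5043)*(49019 + l(-213, -25)) = (-14641 + 5043)*(49019 + (6 - 3*(-25))) = -9598*(49019 + (6 + 75)) = -9598*(49019 + 81) = -9598*49100 = -471261800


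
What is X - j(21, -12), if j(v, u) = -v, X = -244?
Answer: -223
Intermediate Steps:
X - j(21, -12) = -244 - (-1)*21 = -244 - 1*(-21) = -244 + 21 = -223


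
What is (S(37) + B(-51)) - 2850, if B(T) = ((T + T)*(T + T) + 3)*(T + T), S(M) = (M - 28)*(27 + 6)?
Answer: -1064067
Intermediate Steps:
S(M) = -924 + 33*M (S(M) = (-28 + M)*33 = -924 + 33*M)
B(T) = 2*T*(3 + 4*T²) (B(T) = ((2*T)*(2*T) + 3)*(2*T) = (4*T² + 3)*(2*T) = (3 + 4*T²)*(2*T) = 2*T*(3 + 4*T²))
(S(37) + B(-51)) - 2850 = ((-924 + 33*37) + (6*(-51) + 8*(-51)³)) - 2850 = ((-924 + 1221) + (-306 + 8*(-132651))) - 2850 = (297 + (-306 - 1061208)) - 2850 = (297 - 1061514) - 2850 = -1061217 - 2850 = -1064067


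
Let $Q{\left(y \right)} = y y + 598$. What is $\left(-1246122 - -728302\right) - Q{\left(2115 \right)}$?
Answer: $-4991643$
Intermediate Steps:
$Q{\left(y \right)} = 598 + y^{2}$ ($Q{\left(y \right)} = y^{2} + 598 = 598 + y^{2}$)
$\left(-1246122 - -728302\right) - Q{\left(2115 \right)} = \left(-1246122 - -728302\right) - \left(598 + 2115^{2}\right) = \left(-1246122 + 728302\right) - \left(598 + 4473225\right) = -517820 - 4473823 = -4991643$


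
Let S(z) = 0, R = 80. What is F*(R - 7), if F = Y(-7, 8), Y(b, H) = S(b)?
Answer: 0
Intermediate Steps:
Y(b, H) = 0
F = 0
F*(R - 7) = 0*(80 - 7) = 0*73 = 0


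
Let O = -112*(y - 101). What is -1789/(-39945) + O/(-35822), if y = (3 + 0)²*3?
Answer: -133489301/715454895 ≈ -0.18658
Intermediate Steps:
y = 27 (y = 3²*3 = 9*3 = 27)
O = 8288 (O = -112*(27 - 101) = -112*(-74) = 8288)
-1789/(-39945) + O/(-35822) = -1789/(-39945) + 8288/(-35822) = -1789*(-1/39945) + 8288*(-1/35822) = 1789/39945 - 4144/17911 = -133489301/715454895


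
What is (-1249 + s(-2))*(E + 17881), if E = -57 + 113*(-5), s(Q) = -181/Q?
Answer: -39989103/2 ≈ -1.9995e+7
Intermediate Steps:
E = -622 (E = -57 - 565 = -622)
(-1249 + s(-2))*(E + 17881) = (-1249 - 181/(-2))*(-622 + 17881) = (-1249 - 181*(-½))*17259 = (-1249 + 181/2)*17259 = -2317/2*17259 = -39989103/2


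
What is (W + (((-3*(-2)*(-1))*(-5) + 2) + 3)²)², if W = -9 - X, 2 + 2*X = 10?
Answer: 1468944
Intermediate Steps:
X = 4 (X = -1 + (½)*10 = -1 + 5 = 4)
W = -13 (W = -9 - 1*4 = -9 - 4 = -13)
(W + (((-3*(-2)*(-1))*(-5) + 2) + 3)²)² = (-13 + (((-3*(-2)*(-1))*(-5) + 2) + 3)²)² = (-13 + (((6*(-1))*(-5) + 2) + 3)²)² = (-13 + ((-6*(-5) + 2) + 3)²)² = (-13 + ((30 + 2) + 3)²)² = (-13 + (32 + 3)²)² = (-13 + 35²)² = (-13 + 1225)² = 1212² = 1468944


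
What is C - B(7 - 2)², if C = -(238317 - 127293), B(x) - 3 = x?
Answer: -111088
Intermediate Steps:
B(x) = 3 + x
C = -111024 (C = -1*111024 = -111024)
C - B(7 - 2)² = -111024 - (3 + (7 - 2))² = -111024 - (3 + 5)² = -111024 - 1*8² = -111024 - 1*64 = -111024 - 64 = -111088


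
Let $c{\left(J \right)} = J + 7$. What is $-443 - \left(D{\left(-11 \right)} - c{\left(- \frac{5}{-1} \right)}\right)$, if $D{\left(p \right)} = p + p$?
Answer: $-409$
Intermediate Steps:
$D{\left(p \right)} = 2 p$
$c{\left(J \right)} = 7 + J$
$-443 - \left(D{\left(-11 \right)} - c{\left(- \frac{5}{-1} \right)}\right) = -443 - \left(2 \left(-11\right) - \left(7 - \frac{5}{-1}\right)\right) = -443 - \left(-22 - \left(7 - -5\right)\right) = -443 - \left(-22 - \left(7 + 5\right)\right) = -443 - \left(-22 - 12\right) = -443 - -34 = -443 + 34 = -409$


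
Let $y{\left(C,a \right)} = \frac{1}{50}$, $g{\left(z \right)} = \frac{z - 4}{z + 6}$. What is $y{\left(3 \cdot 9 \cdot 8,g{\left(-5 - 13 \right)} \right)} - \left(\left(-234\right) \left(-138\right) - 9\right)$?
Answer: $- \frac{1614149}{50} \approx -32283.0$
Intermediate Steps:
$g{\left(z \right)} = \frac{-4 + z}{6 + z}$
$y{\left(C,a \right)} = \frac{1}{50}$
$y{\left(3 \cdot 9 \cdot 8,g{\left(-5 - 13 \right)} \right)} - \left(\left(-234\right) \left(-138\right) - 9\right) = \frac{1}{50} - \left(\left(-234\right) \left(-138\right) - 9\right) = \frac{1}{50} - \left(32292 - 9\right) = \frac{1}{50} - 32283 = - \frac{1614149}{50}$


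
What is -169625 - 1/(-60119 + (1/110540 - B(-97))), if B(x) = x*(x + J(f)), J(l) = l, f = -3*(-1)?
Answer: -1298217809577335/7653457979 ≈ -1.6963e+5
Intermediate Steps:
f = 3
B(x) = x*(3 + x) (B(x) = x*(x + 3) = x*(3 + x))
-169625 - 1/(-60119 + (1/110540 - B(-97))) = -169625 - 1/(-60119 + (1/110540 - (-97)*(3 - 97))) = -169625 - 1/(-60119 + (1/110540 - (-97)*(-94))) = -169625 - 1/(-60119 + (1/110540 - 1*9118)) = -169625 - 1/(-60119 + (1/110540 - 9118)) = -169625 - 1/(-60119 - 1007903719/110540) = -169625 - 1/(-7653457979/110540) = -169625 - 1*(-110540/7653457979) = -169625 + 110540/7653457979 = -1298217809577335/7653457979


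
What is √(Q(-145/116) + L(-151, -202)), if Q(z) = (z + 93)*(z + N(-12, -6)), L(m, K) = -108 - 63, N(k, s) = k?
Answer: I*√22187/4 ≈ 37.238*I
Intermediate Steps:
L(m, K) = -171
Q(z) = (-12 + z)*(93 + z) (Q(z) = (z + 93)*(z - 12) = (93 + z)*(-12 + z) = (-12 + z)*(93 + z))
√(Q(-145/116) + L(-151, -202)) = √((-1116 + (-145/116)² + 81*(-145/116)) - 171) = √((-1116 + (-145*1/116)² + 81*(-145*1/116)) - 171) = √((-1116 + (-5/4)² + 81*(-5/4)) - 171) = √((-1116 + 25/16 - 405/4) - 171) = √(-19451/16 - 171) = √(-22187/16) = I*√22187/4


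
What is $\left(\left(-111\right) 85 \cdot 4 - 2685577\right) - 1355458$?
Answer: $-4078775$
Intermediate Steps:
$\left(\left(-111\right) 85 \cdot 4 - 2685577\right) - 1355458 = \left(\left(-9435\right) 4 - 2685577\right) - 1355458 = \left(-37740 - 2685577\right) - 1355458 = -2723317 - 1355458 = -4078775$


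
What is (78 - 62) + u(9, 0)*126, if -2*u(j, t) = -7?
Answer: 457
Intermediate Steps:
u(j, t) = 7/2 (u(j, t) = -½*(-7) = 7/2)
(78 - 62) + u(9, 0)*126 = (78 - 62) + (7/2)*126 = 16 + 441 = 457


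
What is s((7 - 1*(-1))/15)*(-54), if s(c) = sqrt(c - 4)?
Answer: -36*I*sqrt(195)/5 ≈ -100.54*I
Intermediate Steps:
s(c) = sqrt(-4 + c)
s((7 - 1*(-1))/15)*(-54) = sqrt(-4 + (7 - 1*(-1))/15)*(-54) = sqrt(-4 + (7 + 1)*(1/15))*(-54) = sqrt(-4 + 8*(1/15))*(-54) = sqrt(-4 + 8/15)*(-54) = sqrt(-52/15)*(-54) = (2*I*sqrt(195)/15)*(-54) = -36*I*sqrt(195)/5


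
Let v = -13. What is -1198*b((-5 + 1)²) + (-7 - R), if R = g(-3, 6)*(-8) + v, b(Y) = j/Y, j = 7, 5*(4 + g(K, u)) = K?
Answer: -22197/40 ≈ -554.92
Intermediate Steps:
g(K, u) = -4 + K/5
b(Y) = 7/Y
R = 119/5 (R = (-4 + (⅕)*(-3))*(-8) - 13 = (-4 - ⅗)*(-8) - 13 = -23/5*(-8) - 13 = 184/5 - 13 = 119/5 ≈ 23.800)
-1198*b((-5 + 1)²) + (-7 - R) = -8386/((-5 + 1)²) + (-7 - 1*119/5) = -8386/((-4)²) + (-7 - 119/5) = -8386/16 - 154/5 = -1198*7/16 - 154/5 = -4193/8 - 154/5 = -22197/40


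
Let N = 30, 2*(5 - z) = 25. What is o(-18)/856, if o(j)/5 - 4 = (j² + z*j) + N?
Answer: 2465/856 ≈ 2.8797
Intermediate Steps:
z = -15/2 (z = 5 - ½*25 = 5 - 25/2 = -15/2 ≈ -7.5000)
o(j) = 170 + 5*j² - 75*j/2 (o(j) = 20 + 5*((j² - 15*j/2) + 30) = 20 + 5*(30 + j² - 15*j/2) = 20 + (150 + 5*j² - 75*j/2) = 170 + 5*j² - 75*j/2)
o(-18)/856 = (170 + 5*(-18)² - 75/2*(-18))/856 = (170 + 5*324 + 675)*(1/856) = (170 + 1620 + 675)*(1/856) = 2465*(1/856) = 2465/856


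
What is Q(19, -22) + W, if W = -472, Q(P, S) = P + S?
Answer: -475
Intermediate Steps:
Q(19, -22) + W = (19 - 22) - 472 = -3 - 472 = -475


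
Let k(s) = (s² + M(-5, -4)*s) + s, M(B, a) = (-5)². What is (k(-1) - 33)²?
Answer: 3364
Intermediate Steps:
M(B, a) = 25
k(s) = s² + 26*s (k(s) = (s² + 25*s) + s = s² + 26*s)
(k(-1) - 33)² = (-(26 - 1) - 33)² = (-1*25 - 33)² = (-25 - 33)² = (-58)² = 3364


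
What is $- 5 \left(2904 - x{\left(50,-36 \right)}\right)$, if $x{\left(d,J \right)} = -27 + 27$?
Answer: $-14520$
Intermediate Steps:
$x{\left(d,J \right)} = 0$
$- 5 \left(2904 - x{\left(50,-36 \right)}\right) = - 5 \left(2904 - 0\right) = - 5 \left(2904 + 0\right) = \left(-5\right) 2904 = -14520$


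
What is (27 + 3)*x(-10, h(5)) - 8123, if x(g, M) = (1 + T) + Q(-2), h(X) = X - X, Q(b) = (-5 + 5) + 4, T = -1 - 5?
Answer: -8153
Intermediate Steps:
T = -6
Q(b) = 4 (Q(b) = 0 + 4 = 4)
h(X) = 0
x(g, M) = -1 (x(g, M) = (1 - 6) + 4 = -5 + 4 = -1)
(27 + 3)*x(-10, h(5)) - 8123 = (27 + 3)*(-1) - 8123 = 30*(-1) - 8123 = -30 - 8123 = -8153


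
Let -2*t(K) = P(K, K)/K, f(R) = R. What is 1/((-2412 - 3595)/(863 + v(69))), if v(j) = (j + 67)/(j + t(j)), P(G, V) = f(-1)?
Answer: -8237117/57204661 ≈ -0.14399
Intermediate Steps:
P(G, V) = -1
t(K) = 1/(2*K) (t(K) = -(-1)/(2*K) = 1/(2*K))
v(j) = (67 + j)/(j + 1/(2*j)) (v(j) = (j + 67)/(j + 1/(2*j)) = (67 + j)/(j + 1/(2*j)))
1/((-2412 - 3595)/(863 + v(69))) = 1/((-2412 - 3595)/(863 + 2*69*(67 + 69)/(1 + 2*69²))) = 1/(-6007/(863 + 2*69*136/(1 + 2*4761))) = 1/(-6007/(863 + 2*69*136/(1 + 9522))) = 1/(-6007/(863 + 2*69*136/9523)) = 1/(-6007/(863 + 2*69*(1/9523)*136)) = 1/(-6007/(863 + 18768/9523)) = 1/(-6007/8237117/9523) = 1/(-6007*9523/8237117) = 1/(-57204661/8237117) = -8237117/57204661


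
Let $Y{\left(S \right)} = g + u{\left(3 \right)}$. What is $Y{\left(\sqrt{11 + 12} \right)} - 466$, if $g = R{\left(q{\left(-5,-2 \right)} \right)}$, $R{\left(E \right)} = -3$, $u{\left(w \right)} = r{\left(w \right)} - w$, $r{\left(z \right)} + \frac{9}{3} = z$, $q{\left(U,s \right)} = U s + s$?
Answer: $-472$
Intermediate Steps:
$q{\left(U,s \right)} = s + U s$
$r{\left(z \right)} = -3 + z$
$u{\left(w \right)} = -3$ ($u{\left(w \right)} = \left(-3 + w\right) - w = -3$)
$g = -3$
$Y{\left(S \right)} = -6$ ($Y{\left(S \right)} = -3 - 3 = -6$)
$Y{\left(\sqrt{11 + 12} \right)} - 466 = -6 - 466 = -472$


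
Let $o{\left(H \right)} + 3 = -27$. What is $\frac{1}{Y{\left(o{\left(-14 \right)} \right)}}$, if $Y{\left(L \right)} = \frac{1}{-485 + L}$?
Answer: $-515$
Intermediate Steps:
$o{\left(H \right)} = -30$ ($o{\left(H \right)} = -3 - 27 = -30$)
$\frac{1}{Y{\left(o{\left(-14 \right)} \right)}} = \frac{1}{\frac{1}{-485 - 30}} = \frac{1}{\frac{1}{-515}} = \frac{1}{- \frac{1}{515}} = -515$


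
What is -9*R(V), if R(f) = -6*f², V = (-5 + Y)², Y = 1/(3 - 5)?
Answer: 395307/8 ≈ 49413.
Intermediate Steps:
Y = -½ (Y = 1/(-2) = -½ ≈ -0.50000)
V = 121/4 (V = (-5 - ½)² = (-11/2)² = 121/4 ≈ 30.250)
-9*R(V) = -(-54)*(121/4)² = -(-54)*14641/16 = -9*(-43923/8) = 395307/8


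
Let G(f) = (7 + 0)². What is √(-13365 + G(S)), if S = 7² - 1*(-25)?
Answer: 2*I*√3329 ≈ 115.4*I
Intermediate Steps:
S = 74 (S = 49 + 25 = 74)
G(f) = 49 (G(f) = 7² = 49)
√(-13365 + G(S)) = √(-13365 + 49) = √(-13316) = 2*I*√3329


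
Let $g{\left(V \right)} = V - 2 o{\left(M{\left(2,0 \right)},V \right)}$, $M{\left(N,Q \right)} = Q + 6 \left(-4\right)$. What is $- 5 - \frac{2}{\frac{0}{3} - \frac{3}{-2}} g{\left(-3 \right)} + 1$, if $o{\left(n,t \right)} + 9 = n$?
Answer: $421$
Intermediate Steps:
$M{\left(N,Q \right)} = -24 + Q$ ($M{\left(N,Q \right)} = Q - 24 = -24 + Q$)
$o{\left(n,t \right)} = -9 + n$
$g{\left(V \right)} = 66 + V$ ($g{\left(V \right)} = V - 2 \left(-9 + \left(-24 + 0\right)\right) = V - 2 \left(-9 - 24\right) = V - -66 = V + 66 = 66 + V$)
$- 5 - \frac{2}{\frac{0}{3} - \frac{3}{-2}} g{\left(-3 \right)} + 1 = - 5 - \frac{2}{\frac{0}{3} - \frac{3}{-2}} \left(66 - 3\right) + 1 = - 5 - \frac{2}{0 \cdot \frac{1}{3} - - \frac{3}{2}} \cdot 63 + 1 = - 5 - \frac{2}{0 + \frac{3}{2}} \cdot 63 + 1 = - 5 - \frac{2}{\frac{3}{2}} \cdot 63 + 1 = - 5 \left(-2\right) \frac{2}{3} \cdot 63 + 1 = - 5 \left(\left(- \frac{4}{3}\right) 63\right) + 1 = \left(-5\right) \left(-84\right) + 1 = 420 + 1 = 421$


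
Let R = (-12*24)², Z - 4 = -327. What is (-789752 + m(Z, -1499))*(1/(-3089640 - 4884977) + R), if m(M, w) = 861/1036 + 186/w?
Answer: -115890677982987499383185/1769184730684 ≈ -6.5505e+10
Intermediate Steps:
Z = -323 (Z = 4 - 327 = -323)
m(M, w) = 123/148 + 186/w (m(M, w) = 861*(1/1036) + 186/w = 123/148 + 186/w)
R = 82944 (R = (-288)² = 82944)
(-789752 + m(Z, -1499))*(1/(-3089640 - 4884977) + R) = (-789752 + (123/148 + 186/(-1499)))*(1/(-3089640 - 4884977) + 82944) = (-789752 + (123/148 + 186*(-1/1499)))*(1/(-7974617) + 82944) = (-789752 + (123/148 - 186/1499))*(-1/7974617 + 82944) = (-789752 + 156849/221852)*(661446632447/7974617) = -175207903855/221852*661446632447/7974617 = -115890677982987499383185/1769184730684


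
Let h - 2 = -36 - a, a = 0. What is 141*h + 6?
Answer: -4788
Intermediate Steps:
h = -34 (h = 2 + (-36 - 1*0) = 2 + (-36 + 0) = 2 - 36 = -34)
141*h + 6 = 141*(-34) + 6 = -4794 + 6 = -4788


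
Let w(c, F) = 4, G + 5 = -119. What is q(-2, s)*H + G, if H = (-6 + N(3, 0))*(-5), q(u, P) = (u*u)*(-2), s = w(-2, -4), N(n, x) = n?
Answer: -244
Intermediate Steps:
G = -124 (G = -5 - 119 = -124)
s = 4
q(u, P) = -2*u² (q(u, P) = u²*(-2) = -2*u²)
H = 15 (H = (-6 + 3)*(-5) = -3*(-5) = 15)
q(-2, s)*H + G = -2*(-2)²*15 - 124 = -2*4*15 - 124 = -8*15 - 124 = -120 - 124 = -244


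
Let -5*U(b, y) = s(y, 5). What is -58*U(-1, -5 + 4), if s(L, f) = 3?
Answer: 174/5 ≈ 34.800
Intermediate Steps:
U(b, y) = -⅗ (U(b, y) = -⅕*3 = -⅗)
-58*U(-1, -5 + 4) = -58*(-⅗) = 174/5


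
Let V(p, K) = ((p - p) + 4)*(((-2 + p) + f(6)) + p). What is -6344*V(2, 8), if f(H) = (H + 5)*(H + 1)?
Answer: -2004704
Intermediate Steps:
f(H) = (1 + H)*(5 + H) (f(H) = (5 + H)*(1 + H) = (1 + H)*(5 + H))
V(p, K) = 300 + 8*p (V(p, K) = ((p - p) + 4)*(((-2 + p) + (5 + 6² + 6*6)) + p) = (0 + 4)*(((-2 + p) + (5 + 36 + 36)) + p) = 4*(((-2 + p) + 77) + p) = 4*((75 + p) + p) = 4*(75 + 2*p) = 300 + 8*p)
-6344*V(2, 8) = -6344*(300 + 8*2) = -6344*(300 + 16) = -6344*316 = -2004704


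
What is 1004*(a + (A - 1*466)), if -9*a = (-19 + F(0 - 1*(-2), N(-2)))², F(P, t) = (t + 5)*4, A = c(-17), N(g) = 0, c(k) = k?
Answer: -4365392/9 ≈ -4.8504e+5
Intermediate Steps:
A = -17
F(P, t) = 20 + 4*t (F(P, t) = (5 + t)*4 = 20 + 4*t)
a = -⅑ (a = -(-19 + (20 + 4*0))²/9 = -(-19 + (20 + 0))²/9 = -(-19 + 20)²/9 = -⅑*1² = -⅑*1 = -⅑ ≈ -0.11111)
1004*(a + (A - 1*466)) = 1004*(-⅑ + (-17 - 1*466)) = 1004*(-⅑ + (-17 - 466)) = 1004*(-⅑ - 483) = 1004*(-4348/9) = -4365392/9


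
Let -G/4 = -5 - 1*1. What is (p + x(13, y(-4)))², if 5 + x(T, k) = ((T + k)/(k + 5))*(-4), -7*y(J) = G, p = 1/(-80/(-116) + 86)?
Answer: 658861760209/764743716 ≈ 861.55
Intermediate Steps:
G = 24 (G = -4*(-5 - 1*1) = -4*(-5 - 1) = -4*(-6) = 24)
p = 29/2514 (p = 1/(-80*(-1/116) + 86) = 1/(20/29 + 86) = 1/(2514/29) = 29/2514 ≈ 0.011535)
y(J) = -24/7 (y(J) = -⅐*24 = -24/7)
x(T, k) = -5 - 4*(T + k)/(5 + k) (x(T, k) = -5 + ((T + k)/(k + 5))*(-4) = -5 + ((T + k)/(5 + k))*(-4) = -5 - 4*(T + k)/(5 + k))
(p + x(13, y(-4)))² = (29/2514 + (-25 - 9*(-24/7) - 4*13)/(5 - 24/7))² = (29/2514 + (-25 + 216/7 - 52)/(11/7))² = (29/2514 + (7/11)*(-323/7))² = (29/2514 - 323/11)² = (-811703/27654)² = 658861760209/764743716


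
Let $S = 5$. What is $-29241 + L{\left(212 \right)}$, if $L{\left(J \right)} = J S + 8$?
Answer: $-28173$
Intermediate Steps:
$L{\left(J \right)} = 8 + 5 J$ ($L{\left(J \right)} = J 5 + 8 = 5 J + 8 = 8 + 5 J$)
$-29241 + L{\left(212 \right)} = -29241 + \left(8 + 5 \cdot 212\right) = -29241 + \left(8 + 1060\right) = -29241 + 1068 = -28173$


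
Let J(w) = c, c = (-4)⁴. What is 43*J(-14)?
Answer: 11008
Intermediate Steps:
c = 256
J(w) = 256
43*J(-14) = 43*256 = 11008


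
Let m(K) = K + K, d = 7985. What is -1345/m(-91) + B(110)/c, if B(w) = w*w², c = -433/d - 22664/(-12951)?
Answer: 25051385858795665/31916294774 ≈ 7.8491e+5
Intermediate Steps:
m(K) = 2*K
c = 175364257/103413735 (c = -433/7985 - 22664/(-12951) = -433*1/7985 - 22664*(-1/12951) = -433/7985 + 22664/12951 = 175364257/103413735 ≈ 1.6958)
B(w) = w³
-1345/m(-91) + B(110)/c = -1345/(2*(-91)) + 110³/(175364257/103413735) = -1345/(-182) + 1331000*(103413735/175364257) = -1345*(-1/182) + 137643681285000/175364257 = 1345/182 + 137643681285000/175364257 = 25051385858795665/31916294774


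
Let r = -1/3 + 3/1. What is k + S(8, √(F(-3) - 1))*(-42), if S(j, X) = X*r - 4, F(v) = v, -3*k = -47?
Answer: 551/3 - 224*I ≈ 183.67 - 224.0*I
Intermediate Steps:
k = 47/3 (k = -⅓*(-47) = 47/3 ≈ 15.667)
r = 8/3 (r = -1*⅓ + 3*1 = -⅓ + 3 = 8/3 ≈ 2.6667)
S(j, X) = -4 + 8*X/3 (S(j, X) = X*(8/3) - 4 = 8*X/3 - 4 = -4 + 8*X/3)
k + S(8, √(F(-3) - 1))*(-42) = 47/3 + (-4 + 8*√(-3 - 1)/3)*(-42) = 47/3 + (-4 + 8*√(-4)/3)*(-42) = 47/3 + (-4 + 8*(2*I)/3)*(-42) = 47/3 + (-4 + 16*I/3)*(-42) = 47/3 + (168 - 224*I) = 551/3 - 224*I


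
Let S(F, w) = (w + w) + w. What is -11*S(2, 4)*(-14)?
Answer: 1848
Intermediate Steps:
S(F, w) = 3*w (S(F, w) = 2*w + w = 3*w)
-11*S(2, 4)*(-14) = -33*4*(-14) = -11*12*(-14) = -132*(-14) = 1848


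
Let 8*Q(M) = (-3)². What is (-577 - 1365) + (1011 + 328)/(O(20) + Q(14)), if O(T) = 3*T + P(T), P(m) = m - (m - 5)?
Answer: -1016606/529 ≈ -1921.8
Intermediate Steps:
P(m) = 5 (P(m) = m - (-5 + m) = m + (5 - m) = 5)
O(T) = 5 + 3*T (O(T) = 3*T + 5 = 5 + 3*T)
Q(M) = 9/8 (Q(M) = (⅛)*(-3)² = (⅛)*9 = 9/8)
(-577 - 1365) + (1011 + 328)/(O(20) + Q(14)) = (-577 - 1365) + (1011 + 328)/((5 + 3*20) + 9/8) = -1942 + 1339/((5 + 60) + 9/8) = -1942 + 1339/(65 + 9/8) = -1942 + 1339/(529/8) = -1942 + 1339*(8/529) = -1942 + 10712/529 = -1016606/529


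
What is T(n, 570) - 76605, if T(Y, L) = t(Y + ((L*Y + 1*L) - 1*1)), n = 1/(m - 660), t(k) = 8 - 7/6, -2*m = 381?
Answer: -459589/6 ≈ -76598.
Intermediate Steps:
m = -381/2 (m = -½*381 = -381/2 ≈ -190.50)
t(k) = 41/6 (t(k) = 8 - 7/6 = 41/6)
n = -2/1701 (n = 1/(-381/2 - 660) = 1/(-1701/2) = -2/1701 ≈ -0.0011758)
T(Y, L) = 41/6
T(n, 570) - 76605 = 41/6 - 76605 = -459589/6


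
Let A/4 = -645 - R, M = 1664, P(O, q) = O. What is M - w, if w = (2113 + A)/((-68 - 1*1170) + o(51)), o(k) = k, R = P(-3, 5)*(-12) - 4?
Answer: 1974573/1187 ≈ 1663.5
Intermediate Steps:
R = 32 (R = -3*(-12) - 4 = 36 - 4 = 32)
A = -2708 (A = 4*(-645 - 1*32) = 4*(-645 - 32) = 4*(-677) = -2708)
w = 595/1187 (w = (2113 - 2708)/((-68 - 1*1170) + 51) = -595/((-68 - 1170) + 51) = -595/(-1238 + 51) = -595/(-1187) = -595*(-1/1187) = 595/1187 ≈ 0.50126)
M - w = 1664 - 1*595/1187 = 1664 - 595/1187 = 1974573/1187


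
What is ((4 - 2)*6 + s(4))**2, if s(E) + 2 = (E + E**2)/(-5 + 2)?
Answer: 100/9 ≈ 11.111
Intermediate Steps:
s(E) = -2 - E/3 - E**2/3 (s(E) = -2 + (E + E**2)/(-5 + 2) = -2 + (E + E**2)/(-3) = -2 + (E + E**2)*(-1/3) = -2 + (-E/3 - E**2/3) = -2 - E/3 - E**2/3)
((4 - 2)*6 + s(4))**2 = ((4 - 2)*6 + (-2 - 1/3*4 - 1/3*4**2))**2 = (2*6 + (-2 - 4/3 - 1/3*16))**2 = (12 + (-2 - 4/3 - 16/3))**2 = (12 - 26/3)**2 = (10/3)**2 = 100/9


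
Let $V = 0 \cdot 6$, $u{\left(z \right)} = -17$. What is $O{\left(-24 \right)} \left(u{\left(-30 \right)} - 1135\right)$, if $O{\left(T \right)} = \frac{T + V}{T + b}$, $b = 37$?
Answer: $\frac{27648}{13} \approx 2126.8$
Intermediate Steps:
$V = 0$
$O{\left(T \right)} = \frac{T}{37 + T}$ ($O{\left(T \right)} = \frac{T + 0}{T + 37} = \frac{T}{37 + T}$)
$O{\left(-24 \right)} \left(u{\left(-30 \right)} - 1135\right) = - \frac{24}{37 - 24} \left(-17 - 1135\right) = - \frac{24}{13} \left(-1152\right) = \left(-24\right) \frac{1}{13} \left(-1152\right) = \left(- \frac{24}{13}\right) \left(-1152\right) = \frac{27648}{13}$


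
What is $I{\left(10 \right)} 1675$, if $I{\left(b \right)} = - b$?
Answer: $-16750$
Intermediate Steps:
$I{\left(10 \right)} 1675 = \left(-1\right) 10 \cdot 1675 = \left(-10\right) 1675 = -16750$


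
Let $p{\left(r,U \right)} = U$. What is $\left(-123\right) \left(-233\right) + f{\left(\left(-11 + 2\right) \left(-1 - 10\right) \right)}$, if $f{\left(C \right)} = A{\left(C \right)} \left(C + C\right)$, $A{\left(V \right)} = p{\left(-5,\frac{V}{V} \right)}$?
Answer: $28857$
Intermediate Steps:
$A{\left(V \right)} = 1$ ($A{\left(V \right)} = \frac{V}{V} = 1$)
$f{\left(C \right)} = 2 C$ ($f{\left(C \right)} = 1 \left(C + C\right) = 1 \cdot 2 C = 2 C$)
$\left(-123\right) \left(-233\right) + f{\left(\left(-11 + 2\right) \left(-1 - 10\right) \right)} = \left(-123\right) \left(-233\right) + 2 \left(-11 + 2\right) \left(-1 - 10\right) = 28659 + 2 \left(\left(-9\right) \left(-11\right)\right) = 28659 + 2 \cdot 99 = 28659 + 198 = 28857$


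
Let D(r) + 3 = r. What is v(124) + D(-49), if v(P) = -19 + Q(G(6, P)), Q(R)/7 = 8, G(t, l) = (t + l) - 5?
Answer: -15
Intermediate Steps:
G(t, l) = -5 + l + t (G(t, l) = (l + t) - 5 = -5 + l + t)
Q(R) = 56 (Q(R) = 7*8 = 56)
v(P) = 37 (v(P) = -19 + 56 = 37)
D(r) = -3 + r
v(124) + D(-49) = 37 + (-3 - 49) = 37 - 52 = -15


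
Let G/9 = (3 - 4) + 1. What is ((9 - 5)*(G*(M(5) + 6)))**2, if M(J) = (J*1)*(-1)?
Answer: 0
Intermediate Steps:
M(J) = -J (M(J) = J*(-1) = -J)
G = 0 (G = 9*((3 - 4) + 1) = 9*(-1 + 1) = 9*0 = 0)
((9 - 5)*(G*(M(5) + 6)))**2 = ((9 - 5)*(0*(-1*5 + 6)))**2 = (4*(0*(-5 + 6)))**2 = (4*(0*1))**2 = (4*0)**2 = 0**2 = 0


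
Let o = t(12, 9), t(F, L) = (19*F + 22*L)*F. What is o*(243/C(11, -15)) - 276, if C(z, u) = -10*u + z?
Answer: 1197780/161 ≈ 7439.6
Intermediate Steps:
C(z, u) = z - 10*u
t(F, L) = F*(19*F + 22*L)
o = 5112 (o = 12*(19*12 + 22*9) = 12*(228 + 198) = 12*426 = 5112)
o*(243/C(11, -15)) - 276 = 5112*(243/(11 - 10*(-15))) - 276 = 5112*(243/(11 + 150)) - 276 = 5112*(243/161) - 276 = 1242216/161 - 276 = 1197780/161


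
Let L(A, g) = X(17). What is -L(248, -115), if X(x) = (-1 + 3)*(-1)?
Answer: 2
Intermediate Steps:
X(x) = -2 (X(x) = 2*(-1) = -2)
L(A, g) = -2
-L(248, -115) = -1*(-2) = 2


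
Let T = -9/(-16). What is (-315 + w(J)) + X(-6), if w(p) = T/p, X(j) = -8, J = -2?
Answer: -10345/32 ≈ -323.28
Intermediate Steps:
T = 9/16 (T = -9*(-1/16) = 9/16 ≈ 0.56250)
w(p) = 9/(16*p)
(-315 + w(J)) + X(-6) = (-315 + (9/16)/(-2)) - 8 = (-315 + (9/16)*(-1/2)) - 8 = (-315 - 9/32) - 8 = -10089/32 - 8 = -10345/32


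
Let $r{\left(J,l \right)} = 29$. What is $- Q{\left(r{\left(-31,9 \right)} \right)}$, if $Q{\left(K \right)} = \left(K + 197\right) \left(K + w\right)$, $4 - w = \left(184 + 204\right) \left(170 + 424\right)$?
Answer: $52079214$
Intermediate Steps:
$w = -230468$ ($w = 4 - \left(184 + 204\right) \left(170 + 424\right) = 4 - 388 \cdot 594 = 4 - 230472 = -230468$)
$Q{\left(K \right)} = \left(-230468 + K\right) \left(197 + K\right)$ ($Q{\left(K \right)} = \left(K + 197\right) \left(K - 230468\right) = \left(197 + K\right) \left(-230468 + K\right) = \left(-230468 + K\right) \left(197 + K\right)$)
$- Q{\left(r{\left(-31,9 \right)} \right)} = - (-45402196 + 29^{2} - 6677859) = - (-45402196 + 841 - 6677859) = \left(-1\right) \left(-52079214\right) = 52079214$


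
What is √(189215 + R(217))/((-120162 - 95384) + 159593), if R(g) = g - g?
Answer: -√189215/55953 ≈ -0.0077742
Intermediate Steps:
R(g) = 0
√(189215 + R(217))/((-120162 - 95384) + 159593) = √(189215 + 0)/((-120162 - 95384) + 159593) = √189215/(-215546 + 159593) = √189215/(-55953) = √189215*(-1/55953) = -√189215/55953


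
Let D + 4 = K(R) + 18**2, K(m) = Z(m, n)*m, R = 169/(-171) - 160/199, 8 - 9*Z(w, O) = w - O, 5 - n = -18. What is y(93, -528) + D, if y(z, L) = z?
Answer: 4236125803007/10421755569 ≈ 406.47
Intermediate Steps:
n = 23 (n = 5 - 1*(-18) = 5 + 18 = 23)
Z(w, O) = 8/9 - w/9 + O/9 (Z(w, O) = 8/9 - (w - O)/9 = 8/9 + (-w/9 + O/9) = 8/9 - w/9 + O/9)
R = -60991/34029 (R = 169*(-1/171) - 160*1/199 = -169/171 - 160/199 = -60991/34029 ≈ -1.7923)
K(m) = m*(31/9 - m/9) (K(m) = (8/9 - m/9 + (1/9)*23)*m = (8/9 - m/9 + 23/9)*m = (31/9 - m/9)*m = m*(31/9 - m/9))
D = 3266902535090/10421755569 (D = -4 + ((1/9)*(-60991/34029)*(31 - 1*(-60991/34029)) + 18**2) = -4 + ((1/9)*(-60991/34029)*(31 + 60991/34029) + 324) = -4 + ((1/9)*(-60991/34029)*(1115890/34029) + 324) = -4 + (-68059246990/10421755569 + 324) = -4 + 3308589557366/10421755569 = 3266902535090/10421755569 ≈ 313.47)
y(93, -528) + D = 93 + 3266902535090/10421755569 = 4236125803007/10421755569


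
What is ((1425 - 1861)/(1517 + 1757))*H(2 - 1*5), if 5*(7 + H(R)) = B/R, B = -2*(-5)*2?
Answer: 5450/4911 ≈ 1.1098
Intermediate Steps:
B = 20 (B = 10*2 = 20)
H(R) = -7 + 4/R (H(R) = -7 + (20/R)/5 = -7 + 4/R)
((1425 - 1861)/(1517 + 1757))*H(2 - 1*5) = ((1425 - 1861)/(1517 + 1757))*(-7 + 4/(2 - 1*5)) = (-436/3274)*(-7 + 4/(2 - 5)) = (-436*1/3274)*(-7 + 4/(-3)) = -218*(-7 + 4*(-⅓))/1637 = -218*(-7 - 4/3)/1637 = -218/1637*(-25/3) = 5450/4911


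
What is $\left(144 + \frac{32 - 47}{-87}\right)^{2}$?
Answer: $\frac{17480761}{841} \approx 20786.0$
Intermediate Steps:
$\left(144 + \frac{32 - 47}{-87}\right)^{2} = \left(144 + \left(32 - 47\right) \left(- \frac{1}{87}\right)\right)^{2} = \left(144 - - \frac{5}{29}\right)^{2} = \left(144 + \frac{5}{29}\right)^{2} = \left(\frac{4181}{29}\right)^{2} = \frac{17480761}{841}$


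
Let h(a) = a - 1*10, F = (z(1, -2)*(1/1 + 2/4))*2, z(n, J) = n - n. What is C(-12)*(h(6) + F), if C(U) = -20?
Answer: 80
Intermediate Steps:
z(n, J) = 0
F = 0 (F = (0*(1/1 + 2/4))*2 = (0*(1*1 + 2*(1/4)))*2 = (0*(1 + 1/2))*2 = (0*(3/2))*2 = 0*2 = 0)
h(a) = -10 + a (h(a) = a - 10 = -10 + a)
C(-12)*(h(6) + F) = -20*((-10 + 6) + 0) = -20*(-4 + 0) = -20*(-4) = 80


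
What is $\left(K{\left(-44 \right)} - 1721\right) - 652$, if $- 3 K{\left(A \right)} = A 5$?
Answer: $- \frac{6899}{3} \approx -2299.7$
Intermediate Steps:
$K{\left(A \right)} = - \frac{5 A}{3}$ ($K{\left(A \right)} = - \frac{A 5}{3} = - \frac{5 A}{3}$)
$\left(K{\left(-44 \right)} - 1721\right) - 652 = \left(\left(- \frac{5}{3}\right) \left(-44\right) - 1721\right) - 652 = \left(\frac{220}{3} - 1721\right) - 652 = - \frac{4943}{3} - 652 = - \frac{6899}{3}$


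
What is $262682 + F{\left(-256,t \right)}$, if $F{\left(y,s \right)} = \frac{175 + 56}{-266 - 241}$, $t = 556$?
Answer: $\frac{44393181}{169} \approx 2.6268 \cdot 10^{5}$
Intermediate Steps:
$F{\left(y,s \right)} = - \frac{77}{169}$ ($F{\left(y,s \right)} = \frac{231}{-507} = 231 \left(- \frac{1}{507}\right) = - \frac{77}{169}$)
$262682 + F{\left(-256,t \right)} = 262682 - \frac{77}{169} = \frac{44393181}{169}$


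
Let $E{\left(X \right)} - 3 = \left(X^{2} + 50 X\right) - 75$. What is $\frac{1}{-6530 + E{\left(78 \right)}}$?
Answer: $\frac{1}{3382} \approx 0.00029568$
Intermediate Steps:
$E{\left(X \right)} = -72 + X^{2} + 50 X$ ($E{\left(X \right)} = 3 - \left(75 - X^{2} - 50 X\right) = 3 + \left(-75 + X^{2} + 50 X\right) = -72 + X^{2} + 50 X$)
$\frac{1}{-6530 + E{\left(78 \right)}} = \frac{1}{-6530 + \left(-72 + 78^{2} + 50 \cdot 78\right)} = \frac{1}{-6530 + \left(-72 + 6084 + 3900\right)} = \frac{1}{-6530 + 9912} = \frac{1}{3382}$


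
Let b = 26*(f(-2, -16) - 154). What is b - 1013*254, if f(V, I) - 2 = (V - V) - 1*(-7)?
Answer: -261072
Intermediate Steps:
f(V, I) = 9 (f(V, I) = 2 + ((V - V) - 1*(-7)) = 2 + (0 + 7) = 2 + 7 = 9)
b = -3770 (b = 26*(9 - 154) = 26*(-145) = -3770)
b - 1013*254 = -3770 - 1013*254 = -3770 - 1*257302 = -3770 - 257302 = -261072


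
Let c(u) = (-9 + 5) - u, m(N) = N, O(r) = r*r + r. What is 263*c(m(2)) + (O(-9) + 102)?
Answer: -1404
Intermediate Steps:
O(r) = r + r**2 (O(r) = r**2 + r = r + r**2)
c(u) = -4 - u
263*c(m(2)) + (O(-9) + 102) = 263*(-4 - 1*2) + (-9*(1 - 9) + 102) = 263*(-4 - 2) + (-9*(-8) + 102) = 263*(-6) + (72 + 102) = -1578 + 174 = -1404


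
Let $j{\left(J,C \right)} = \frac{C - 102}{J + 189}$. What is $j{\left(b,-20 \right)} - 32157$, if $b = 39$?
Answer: $- \frac{3665959}{114} \approx -32158.0$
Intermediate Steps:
$j{\left(J,C \right)} = \frac{-102 + C}{189 + J}$
$j{\left(b,-20 \right)} - 32157 = \frac{-102 - 20}{189 + 39} - 32157 = \frac{1}{228} \left(-122\right) - 32157 = - \frac{61}{114} - 32157 = - \frac{3665959}{114}$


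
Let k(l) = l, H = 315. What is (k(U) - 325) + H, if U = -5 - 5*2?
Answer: -25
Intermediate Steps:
U = -15 (U = -5 - 10 = -15)
(k(U) - 325) + H = (-15 - 325) + 315 = -340 + 315 = -25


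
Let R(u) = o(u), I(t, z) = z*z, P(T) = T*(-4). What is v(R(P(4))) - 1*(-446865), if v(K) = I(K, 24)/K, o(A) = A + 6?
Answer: 2234037/5 ≈ 4.4681e+5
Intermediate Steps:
P(T) = -4*T
I(t, z) = z²
o(A) = 6 + A
R(u) = 6 + u
v(K) = 576/K (v(K) = 24²/K = 576/K)
v(R(P(4))) - 1*(-446865) = 576/(6 - 4*4) - 1*(-446865) = 576/(6 - 16) + 446865 = 576/(-10) + 446865 = 576*(-⅒) + 446865 = -288/5 + 446865 = 2234037/5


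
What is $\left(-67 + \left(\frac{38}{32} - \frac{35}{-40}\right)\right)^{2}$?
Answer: $\frac{1079521}{256} \approx 4216.9$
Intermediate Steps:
$\left(-67 + \left(\frac{38}{32} - \frac{35}{-40}\right)\right)^{2} = \left(-67 + \left(38 \cdot \frac{1}{32} - - \frac{7}{8}\right)\right)^{2} = \left(-67 + \left(\frac{19}{16} + \frac{7}{8}\right)\right)^{2} = \left(-67 + \frac{33}{16}\right)^{2} = \left(- \frac{1039}{16}\right)^{2} = \frac{1079521}{256}$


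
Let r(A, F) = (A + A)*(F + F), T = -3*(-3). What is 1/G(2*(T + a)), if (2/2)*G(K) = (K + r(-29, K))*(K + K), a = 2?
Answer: -1/111320 ≈ -8.9831e-6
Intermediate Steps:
T = 9
r(A, F) = 4*A*F (r(A, F) = (2*A)*(2*F) = 4*A*F)
G(K) = -230*K² (G(K) = (K + 4*(-29)*K)*(K + K) = (K - 116*K)*(2*K) = (-115*K)*(2*K) = -230*K²)
1/G(2*(T + a)) = 1/(-230*4*(9 + 2)²) = 1/(-230*(2*11)²) = 1/(-230*22²) = 1/(-230*484) = 1/(-111320) = -1/111320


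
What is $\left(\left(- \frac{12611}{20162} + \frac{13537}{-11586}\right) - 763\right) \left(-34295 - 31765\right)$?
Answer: $\frac{983487534873780}{19466411} \approx 5.0522 \cdot 10^{7}$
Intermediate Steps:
$\left(\left(- \frac{12611}{20162} + \frac{13537}{-11586}\right) - 763\right) \left(-34295 - 31765\right) = \left(\left(\left(-12611\right) \frac{1}{20162} + 13537 \left(- \frac{1}{11586}\right)\right) - 763\right) \left(-66060\right) = \left(\left(- \frac{12611}{20162} - \frac{13537}{11586}\right) - 763\right) \left(-66060\right) = \left(- \frac{104761010}{58399233} - 763\right) \left(-66060\right) = \left(- \frac{44663375789}{58399233}\right) \left(-66060\right) = \frac{983487534873780}{19466411}$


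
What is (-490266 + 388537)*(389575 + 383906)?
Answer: -78685448649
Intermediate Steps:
(-490266 + 388537)*(389575 + 383906) = -101729*773481 = -78685448649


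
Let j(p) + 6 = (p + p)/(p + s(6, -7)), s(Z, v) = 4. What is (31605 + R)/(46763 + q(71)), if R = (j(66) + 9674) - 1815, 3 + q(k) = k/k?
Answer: 1381096/1636635 ≈ 0.84386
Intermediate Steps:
j(p) = -6 + 2*p/(4 + p) (j(p) = -6 + (p + p)/(p + 4) = -6 + (2*p)/(4 + p) = -6 + 2*p/(4 + p))
q(k) = -2 (q(k) = -3 + k/k = -3 + 1 = -2)
R = 274921/35 (R = (4*(-6 - 1*66)/(4 + 66) + 9674) - 1815 = (4*(-6 - 66)/70 + 9674) - 1815 = (4*(1/70)*(-72) + 9674) - 1815 = (-144/35 + 9674) - 1815 = 338446/35 - 1815 = 274921/35 ≈ 7854.9)
(31605 + R)/(46763 + q(71)) = (31605 + 274921/35)/(46763 - 2) = (1381096/35)/46761 = (1381096/35)*(1/46761) = 1381096/1636635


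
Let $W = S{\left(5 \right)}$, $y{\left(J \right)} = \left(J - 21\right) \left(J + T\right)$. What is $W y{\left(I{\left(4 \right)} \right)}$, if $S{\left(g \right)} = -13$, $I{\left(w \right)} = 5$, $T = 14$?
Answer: $3952$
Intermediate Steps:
$y{\left(J \right)} = \left(-21 + J\right) \left(14 + J\right)$ ($y{\left(J \right)} = \left(J - 21\right) \left(J + 14\right) = \left(-21 + J\right) \left(14 + J\right)$)
$W = -13$
$W y{\left(I{\left(4 \right)} \right)} = - 13 \left(-294 + 5^{2} - 35\right) = - 13 \left(-294 + 25 - 35\right) = \left(-13\right) \left(-304\right) = 3952$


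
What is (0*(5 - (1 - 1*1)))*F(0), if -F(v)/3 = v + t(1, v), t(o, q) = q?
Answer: 0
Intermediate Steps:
F(v) = -6*v (F(v) = -3*(v + v) = -6*v)
(0*(5 - (1 - 1*1)))*F(0) = (0*(5 - (1 - 1*1)))*(-6*0) = (0*(5 - (1 - 1)))*0 = (0*(5 - 1*0))*0 = (0*(5 + 0))*0 = (0*5)*0 = 0*0 = 0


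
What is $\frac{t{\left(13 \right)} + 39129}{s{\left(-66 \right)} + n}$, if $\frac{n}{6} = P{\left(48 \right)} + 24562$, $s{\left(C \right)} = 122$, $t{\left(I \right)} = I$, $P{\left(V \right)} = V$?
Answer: $\frac{19571}{73891} \approx 0.26486$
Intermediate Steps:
$n = 147660$ ($n = 6 \left(48 + 24562\right) = 6 \cdot 24610 = 147660$)
$\frac{t{\left(13 \right)} + 39129}{s{\left(-66 \right)} + n} = \frac{13 + 39129}{122 + 147660} = \frac{39142}{147782} = 39142 \cdot \frac{1}{147782} = \frac{19571}{73891}$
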